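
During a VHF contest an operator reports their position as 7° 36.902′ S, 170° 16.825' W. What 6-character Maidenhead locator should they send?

Shift to the Maidenhead origin (180°W, 90°S): lon 9.7196, lat 82.3850.
Field: 9.7196/20 → 0 → A, 82.3850/10 → 8 → I; chars AI.
Square: 9.7196/2 → 4, 2.3850/1 → 2; chars 42.
Subsquare: 1.7196/0.0833333 → 20 → u, 0.3850/0.0416667 → 9 → j; chars uj.

AI42uj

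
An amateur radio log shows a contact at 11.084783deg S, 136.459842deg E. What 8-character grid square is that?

PH88fv59

Add 180° to longitude and 90° to latitude: 316.45984, 78.91522.
Field: 316.45984/20 → 15 → P, 78.91522/10 → 7 → H; chars PH.
Square: 16.45984/2 → 8, 8.91522/1 → 8; chars 88.
Subsquare: 0.45984/0.0833333 → 5 → f, 0.91522/0.0416667 → 21 → v; chars fv.
Extended square: 0.04318/0.00833333 → 5, 0.04022/0.00416667 → 9; chars 59.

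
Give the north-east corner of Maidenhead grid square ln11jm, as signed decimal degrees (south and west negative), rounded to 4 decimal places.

41.5417, 42.8333

Field L=11, N=13: +11·20° lon, +13·10° lat → SW at lon 40°, lat 40°.
Square 1, 1: +1·2° lon, +1·1° lat → SW at lon 42°, lat 41°.
Subsquare j=9, m=12: +9·0.0833333° lon, +12·0.0416667° lat → SW at lon 42.75°, lat 41.5°.
Cell spans 0.0833333° lon × 0.0416667° lat. NE corner is SW corner plus one full cell.
latitude 41.5417, longitude 42.8333.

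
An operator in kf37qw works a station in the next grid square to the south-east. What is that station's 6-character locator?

KF37rv

Longitude subsquare q = 16; +1 → 17 = r.
Latitude subsquare w = 22; −1 → 21 = v.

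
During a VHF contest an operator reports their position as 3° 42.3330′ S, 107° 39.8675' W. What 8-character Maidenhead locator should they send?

Add 180° to longitude and 90° to latitude: 72.33554, 86.29445.
Field: lon ⌊72.33554/20⌋ = 3 → D; lat ⌊86.29445/10⌋ = 8 → I.
Square: lon ⌊12.33554/2⌋ = 6; lat ⌊6.29445/1⌋ = 6.
Subsquare: lon ⌊0.33554/0.0833333⌋ = 4 → e; lat ⌊0.29445/0.0416667⌋ = 7 → h.
Extended square: lon ⌊0.00221/0.00833333⌋ = 0; lat ⌊0.00278/0.00416667⌋ = 0.

DI66eh00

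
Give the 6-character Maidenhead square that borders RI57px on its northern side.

RI58pa

Latitude subsquare x = 23; +1 → 24, wraps to 0 = a, carry into square.
Latitude square 7; +1 → 8.
The longitude characters are unchanged.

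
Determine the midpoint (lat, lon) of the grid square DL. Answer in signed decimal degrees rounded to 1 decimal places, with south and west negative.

Field D=3, L=11: +3·20° lon, +11·10° lat → SW at lon -120°, lat 20°.
Cell spans 20° lon × 10° lat. Centre is SW corner plus half of each.
latitude 25.0, longitude -110.0.

25.0, -110.0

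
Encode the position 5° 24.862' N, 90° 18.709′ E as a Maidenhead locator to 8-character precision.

NJ55dj79

Add 180° to longitude and 90° to latitude: 270.31182, 95.41437.
Field: 270.31182/20 → 13 → N, 95.41437/10 → 9 → J; chars NJ.
Square: 10.31182/2 → 5, 5.41437/1 → 5; chars 55.
Subsquare: 0.31182/0.0833333 → 3 → d, 0.41437/0.0416667 → 9 → j; chars dj.
Extended square: 0.06182/0.00833333 → 7, 0.03937/0.00416667 → 9; chars 79.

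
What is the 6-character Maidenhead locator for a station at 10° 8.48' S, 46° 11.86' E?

LH39cu

Offset from 180°W / 90°S: lon 226.1977°, lat 79.8587°.
Field (20°×10°, letters A–R): lon ⌊226.1977/20⌋ = 11 → L; lat ⌊79.8587/10⌋ = 7 → H.
Square (2°×1°, digits 0–9): lon ⌊6.1977/2⌋ = 3; lat ⌊9.8587/1⌋ = 9.
Subsquare (5′×2.5′, letters a–x): lon ⌊0.1977/0.0833333⌋ = 2 → c; lat ⌊0.8587/0.0416667⌋ = 20 → u.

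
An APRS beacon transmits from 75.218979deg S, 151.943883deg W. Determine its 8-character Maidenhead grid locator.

Shift to the Maidenhead origin (180°W, 90°S): lon 28.05612, lat 14.78102.
Field (20°×10°, letters A–R): 28.05612/20 → 1 → B, 14.78102/10 → 1 → B; chars BB.
Square (2°×1°, digits 0–9): 8.05612/2 → 4, 4.78102/1 → 4; chars 44.
Subsquare (5′×2.5′, letters a–x): 0.05612/0.0833333 → 0 → a, 0.78102/0.0416667 → 18 → s; chars as.
Extended square (30″×15″, digits 0–9): 0.05612/0.00833333 → 6, 0.03102/0.00416667 → 7; chars 67.

BB44as67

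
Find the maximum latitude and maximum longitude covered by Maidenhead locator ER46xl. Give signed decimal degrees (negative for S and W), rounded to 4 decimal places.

86.5000, -90.0000

Field E=4, R=17: +4·20° lon, +17·10° lat → SW at lon -100°, lat 80°.
Square 4, 6: +4·2° lon, +6·1° lat → SW at lon -92°, lat 86°.
Subsquare x=23, l=11: +23·0.0833333° lon, +11·0.0416667° lat → SW at lon -90.0833°, lat 86.4583°.
Cell spans 0.0833333° lon × 0.0416667° lat. NE corner is SW corner plus one full cell.
latitude 86.5000, longitude -90.0000.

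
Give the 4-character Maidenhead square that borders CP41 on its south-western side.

CP30

Longitude square 4; −1 → 3.
Latitude square 1; −1 → 0.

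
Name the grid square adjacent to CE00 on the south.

CD09

Latitude square 0; −1 → -1, wraps to 9, carry into field.
Latitude field E = 4; −1 → 3 = D.
The longitude characters are unchanged.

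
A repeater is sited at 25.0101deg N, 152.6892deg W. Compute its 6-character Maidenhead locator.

BL35pa

Shift to the Maidenhead origin (180°W, 90°S): lon 27.3108, lat 115.0101.
Field (20°×10°, letters A–R): 27.3108/20 → 1 → B, 115.0101/10 → 11 → L; chars BL.
Square (2°×1°, digits 0–9): 7.3108/2 → 3, 5.0101/1 → 5; chars 35.
Subsquare (5′×2.5′, letters a–x): 1.3108/0.0833333 → 15 → p, 0.0101/0.0416667 → 0 → a; chars pa.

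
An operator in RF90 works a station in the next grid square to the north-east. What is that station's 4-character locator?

AF01

Longitude square 9; +1 → 10, wraps to 0, carry into field.
Longitude field R = 17; +1 → 18, wraps to 0 = A, wrapping around the antimeridian.
Latitude square 0; +1 → 1.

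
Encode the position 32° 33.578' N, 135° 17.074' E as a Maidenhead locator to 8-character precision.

Shift to the Maidenhead origin (180°W, 90°S): lon 315.28457, lat 122.55963.
Field: lon ⌊315.28457/20⌋ = 15 → P; lat ⌊122.55963/10⌋ = 12 → M.
Square: lon ⌊15.28457/2⌋ = 7; lat ⌊2.55963/1⌋ = 2.
Subsquare: lon ⌊1.28457/0.0833333⌋ = 15 → p; lat ⌊0.55963/0.0416667⌋ = 13 → n.
Extended square: lon ⌊0.03457/0.00833333⌋ = 4; lat ⌊0.01797/0.00416667⌋ = 4.

PM72pn44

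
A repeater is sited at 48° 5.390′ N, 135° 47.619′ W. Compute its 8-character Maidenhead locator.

Offset from 180°W / 90°S: lon 44.20635°, lat 138.08983°.
Field: 44.20635/20 → 2 → C, 138.08983/10 → 13 → N; chars CN.
Square: 4.20635/2 → 2, 8.08983/1 → 8; chars 28.
Subsquare: 0.20635/0.0833333 → 2 → c, 0.08983/0.0416667 → 2 → c; chars cc.
Extended square: 0.03968/0.00833333 → 4, 0.00650/0.00416667 → 1; chars 41.

CN28cc41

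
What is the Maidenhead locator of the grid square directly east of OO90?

PO00

Longitude square 9; +1 → 10, wraps to 0, carry into field.
Longitude field O = 14; +1 → 15 = P.
The latitude characters are unchanged.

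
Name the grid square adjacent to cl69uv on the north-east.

CL69vw

Longitude subsquare u = 20; +1 → 21 = v.
Latitude subsquare v = 21; +1 → 22 = w.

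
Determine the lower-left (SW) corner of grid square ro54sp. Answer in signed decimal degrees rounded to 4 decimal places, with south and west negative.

54.6250, 171.5000

Field R=17, O=14: +17·20° lon, +14·10° lat → SW at lon 160°, lat 50°.
Square 5, 4: +5·2° lon, +4·1° lat → SW at lon 170°, lat 54°.
Subsquare s=18, p=15: +18·0.0833333° lon, +15·0.0416667° lat → SW at lon 171.5°, lat 54.625°.
latitude 54.6250, longitude 171.5000.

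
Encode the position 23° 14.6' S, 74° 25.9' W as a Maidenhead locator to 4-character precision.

FG26

Add 180° to longitude and 90° to latitude: 105.57, 66.76.
Field (20°×10°, letters A–R): 105.57/20 → 5 → F, 66.76/10 → 6 → G; chars FG.
Square (2°×1°, digits 0–9): 5.57/2 → 2, 6.76/1 → 6; chars 26.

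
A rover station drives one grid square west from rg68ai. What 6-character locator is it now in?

RG58xi

Longitude subsquare a = 0; −1 → -1, wraps to 23 = x, carry into square.
Longitude square 6; −1 → 5.
The latitude characters are unchanged.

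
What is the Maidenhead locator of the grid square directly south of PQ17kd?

PQ17kc

Latitude subsquare d = 3; −1 → 2 = c.
The longitude characters are unchanged.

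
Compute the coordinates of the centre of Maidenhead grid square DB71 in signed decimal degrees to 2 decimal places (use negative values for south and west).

-78.50, -105.00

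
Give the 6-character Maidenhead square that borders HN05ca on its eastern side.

HN05da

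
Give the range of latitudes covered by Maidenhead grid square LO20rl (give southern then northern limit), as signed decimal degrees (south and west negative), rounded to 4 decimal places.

50.4583, 50.5000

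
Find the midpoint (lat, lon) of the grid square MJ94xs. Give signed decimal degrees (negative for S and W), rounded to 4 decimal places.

4.7708, 79.9583

Field M=12, J=9: +12·20° lon, +9·10° lat → SW at lon 60°, lat 0°.
Square 9, 4: +9·2° lon, +4·1° lat → SW at lon 78°, lat 4°.
Subsquare x=23, s=18: +23·0.0833333° lon, +18·0.0416667° lat → SW at lon 79.9167°, lat 4.75°.
Cell spans 0.0833333° lon × 0.0416667° lat. Centre is SW corner plus half of each.
latitude 4.7708, longitude 79.9583.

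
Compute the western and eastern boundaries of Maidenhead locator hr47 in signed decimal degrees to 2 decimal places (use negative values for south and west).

Field H=7, R=17: +7·20° lon, +17·10° lat → SW at lon -40°, lat 80°.
Square 4, 7: +4·2° lon, +7·1° lat → SW at lon -32°, lat 87°.
Cell spans 2° lon × 1° lat.
west -32.00, east -30.00.

-32.00, -30.00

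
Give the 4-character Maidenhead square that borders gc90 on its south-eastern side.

Longitude square 9; +1 → 10, wraps to 0, carry into field.
Longitude field G = 6; +1 → 7 = H.
Latitude square 0; −1 → -1, wraps to 9, carry into field.
Latitude field C = 2; −1 → 1 = B.

HB09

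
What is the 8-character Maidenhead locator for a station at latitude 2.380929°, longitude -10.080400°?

IJ42xj01

Shift to the Maidenhead origin (180°W, 90°S): lon 169.91960, lat 92.38093.
Field (20°×10°, letters A–R): 169.91960/20 → 8 → I, 92.38093/10 → 9 → J; chars IJ.
Square (2°×1°, digits 0–9): 9.91960/2 → 4, 2.38093/1 → 2; chars 42.
Subsquare (5′×2.5′, letters a–x): 1.91960/0.0833333 → 23 → x, 0.38093/0.0416667 → 9 → j; chars xj.
Extended square (30″×15″, digits 0–9): 0.00293/0.00833333 → 0, 0.00593/0.00416667 → 1; chars 01.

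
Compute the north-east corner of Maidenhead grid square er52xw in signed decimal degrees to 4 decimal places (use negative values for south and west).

Field E=4, R=17: +4·20° lon, +17·10° lat → SW at lon -100°, lat 80°.
Square 5, 2: +5·2° lon, +2·1° lat → SW at lon -90°, lat 82°.
Subsquare x=23, w=22: +23·0.0833333° lon, +22·0.0416667° lat → SW at lon -88.0833°, lat 82.9167°.
Cell spans 0.0833333° lon × 0.0416667° lat. NE corner is SW corner plus one full cell.
latitude 82.9583, longitude -88.0000.

82.9583, -88.0000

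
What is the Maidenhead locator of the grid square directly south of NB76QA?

NB75qx

Latitude subsquare a = 0; −1 → -1, wraps to 23 = x, carry into square.
Latitude square 6; −1 → 5.
The longitude characters are unchanged.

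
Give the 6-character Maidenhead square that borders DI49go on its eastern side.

Longitude subsquare g = 6; +1 → 7 = h.
The latitude characters are unchanged.

DI49ho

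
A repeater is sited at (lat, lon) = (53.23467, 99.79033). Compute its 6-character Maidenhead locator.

NO93vf

Shift to the Maidenhead origin (180°W, 90°S): lon 279.7903, lat 143.2347.
Field: 279.7903/20 → 13 → N, 143.2347/10 → 14 → O; chars NO.
Square: 19.7903/2 → 9, 3.2347/1 → 3; chars 93.
Subsquare: 1.7903/0.0833333 → 21 → v, 0.2347/0.0416667 → 5 → f; chars vf.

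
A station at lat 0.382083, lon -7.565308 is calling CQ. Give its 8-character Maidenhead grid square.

IJ60fj21

Add 180° to longitude and 90° to latitude: 172.43469, 90.38208.
Field: 172.43469/20 → 8 → I, 90.38208/10 → 9 → J; chars IJ.
Square: 12.43469/2 → 6, 0.38208/1 → 0; chars 60.
Subsquare: 0.43469/0.0833333 → 5 → f, 0.38208/0.0416667 → 9 → j; chars fj.
Extended square: 0.01803/0.00833333 → 2, 0.00708/0.00416667 → 1; chars 21.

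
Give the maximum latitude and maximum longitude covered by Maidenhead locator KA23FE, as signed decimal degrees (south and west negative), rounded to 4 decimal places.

Field K=10, A=0: +10·20° lon, +0·10° lat → SW at lon 20°, lat -90°.
Square 2, 3: +2·2° lon, +3·1° lat → SW at lon 24°, lat -87°.
Subsquare f=5, e=4: +5·0.0833333° lon, +4·0.0416667° lat → SW at lon 24.4167°, lat -86.8333°.
Cell spans 0.0833333° lon × 0.0416667° lat. NE corner is SW corner plus one full cell.
latitude -86.7917, longitude 24.5000.

-86.7917, 24.5000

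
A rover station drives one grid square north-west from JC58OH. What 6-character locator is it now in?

JC58ni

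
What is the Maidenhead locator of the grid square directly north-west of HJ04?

Longitude square 0; −1 → -1, wraps to 9, carry into field.
Longitude field H = 7; −1 → 6 = G.
Latitude square 4; +1 → 5.

GJ95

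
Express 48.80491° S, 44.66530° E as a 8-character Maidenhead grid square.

LE21he96

Offset from 180°W / 90°S: lon 224.66530°, lat 41.19509°.
Field: lon ⌊224.66530/20⌋ = 11 → L; lat ⌊41.19509/10⌋ = 4 → E.
Square: lon ⌊4.66530/2⌋ = 2; lat ⌊1.19509/1⌋ = 1.
Subsquare: lon ⌊0.66530/0.0833333⌋ = 7 → h; lat ⌊0.19509/0.0416667⌋ = 4 → e.
Extended square: lon ⌊0.08197/0.00833333⌋ = 9; lat ⌊0.02842/0.00416667⌋ = 6.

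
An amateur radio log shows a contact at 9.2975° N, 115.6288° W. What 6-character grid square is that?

Offset from 180°W / 90°S: lon 64.3712°, lat 99.2975°.
Field: 64.3712/20 → 3 → D, 99.2975/10 → 9 → J; chars DJ.
Square: 4.3712/2 → 2, 9.2975/1 → 9; chars 29.
Subsquare: 0.3712/0.0833333 → 4 → e, 0.2975/0.0416667 → 7 → h; chars eh.

DJ29eh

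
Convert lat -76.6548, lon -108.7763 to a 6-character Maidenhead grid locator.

DB53oi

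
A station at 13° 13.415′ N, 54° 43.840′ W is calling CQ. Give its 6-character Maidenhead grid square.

GK23pf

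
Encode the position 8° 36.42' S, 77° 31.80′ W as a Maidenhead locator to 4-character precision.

FI11

Shift to the Maidenhead origin (180°W, 90°S): lon 102.47, lat 81.39.
Field: 102.47/20 → 5 → F, 81.39/10 → 8 → I; chars FI.
Square: 2.47/2 → 1, 1.39/1 → 1; chars 11.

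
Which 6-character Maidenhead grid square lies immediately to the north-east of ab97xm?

BB07an

Longitude subsquare x = 23; +1 → 24, wraps to 0 = a, carry into square.
Longitude square 9; +1 → 10, wraps to 0, carry into field.
Longitude field A = 0; +1 → 1 = B.
Latitude subsquare m = 12; +1 → 13 = n.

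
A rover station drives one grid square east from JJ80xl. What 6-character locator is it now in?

Longitude subsquare x = 23; +1 → 24, wraps to 0 = a, carry into square.
Longitude square 8; +1 → 9.
The latitude characters are unchanged.

JJ90al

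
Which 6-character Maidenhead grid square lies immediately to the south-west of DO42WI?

Longitude subsquare w = 22; −1 → 21 = v.
Latitude subsquare i = 8; −1 → 7 = h.

DO42vh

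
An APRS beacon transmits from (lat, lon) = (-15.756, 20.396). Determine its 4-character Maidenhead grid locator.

KH04

Add 180° to longitude and 90° to latitude: 200.40, 74.24.
Field: lon ⌊200.40/20⌋ = 10 → K; lat ⌊74.24/10⌋ = 7 → H.
Square: lon ⌊0.40/2⌋ = 0; lat ⌊4.24/1⌋ = 4.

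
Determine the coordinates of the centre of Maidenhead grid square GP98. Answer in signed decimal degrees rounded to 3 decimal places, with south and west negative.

Field G=6, P=15: +6·20° lon, +15·10° lat → SW at lon -60°, lat 60°.
Square 9, 8: +9·2° lon, +8·1° lat → SW at lon -42°, lat 68°.
Cell spans 2° lon × 1° lat. Centre is SW corner plus half of each.
latitude 68.500, longitude -41.000.

68.500, -41.000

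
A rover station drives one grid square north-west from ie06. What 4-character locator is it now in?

HE97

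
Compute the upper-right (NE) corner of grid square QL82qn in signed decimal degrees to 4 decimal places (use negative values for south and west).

Field Q=16, L=11: +16·20° lon, +11·10° lat → SW at lon 140°, lat 20°.
Square 8, 2: +8·2° lon, +2·1° lat → SW at lon 156°, lat 22°.
Subsquare q=16, n=13: +16·0.0833333° lon, +13·0.0416667° lat → SW at lon 157.333°, lat 22.5417°.
Cell spans 0.0833333° lon × 0.0416667° lat. NE corner is SW corner plus one full cell.
latitude 22.5833, longitude 157.4167.

22.5833, 157.4167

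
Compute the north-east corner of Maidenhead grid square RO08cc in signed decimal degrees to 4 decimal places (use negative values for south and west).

Field R=17, O=14: +17·20° lon, +14·10° lat → SW at lon 160°, lat 50°.
Square 0, 8: +0·2° lon, +8·1° lat → SW at lon 160°, lat 58°.
Subsquare c=2, c=2: +2·0.0833333° lon, +2·0.0416667° lat → SW at lon 160.167°, lat 58.0833°.
Cell spans 0.0833333° lon × 0.0416667° lat. NE corner is SW corner plus one full cell.
latitude 58.1250, longitude 160.2500.

58.1250, 160.2500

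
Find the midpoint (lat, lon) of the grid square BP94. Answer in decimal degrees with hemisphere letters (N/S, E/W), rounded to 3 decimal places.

Field B=1, P=15: +1·20° lon, +15·10° lat → SW at lon -160°, lat 60°.
Square 9, 4: +9·2° lon, +4·1° lat → SW at lon -142°, lat 64°.
Cell spans 2° lon × 1° lat. Centre is SW corner plus half of each.
latitude 64.500° N, longitude 141.000° W.

64.500° N, 141.000° W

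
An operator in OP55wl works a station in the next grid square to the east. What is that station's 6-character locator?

OP55xl

Longitude subsquare w = 22; +1 → 23 = x.
The latitude characters are unchanged.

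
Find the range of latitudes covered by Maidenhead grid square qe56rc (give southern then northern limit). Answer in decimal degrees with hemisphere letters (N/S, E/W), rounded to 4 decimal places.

43.9167° S, 43.8750° S

Field Q=16, E=4: +16·20° lon, +4·10° lat → SW at lon 140°, lat -50°.
Square 5, 6: +5·2° lon, +6·1° lat → SW at lon 150°, lat -44°.
Subsquare r=17, c=2: +17·0.0833333° lon, +2·0.0416667° lat → SW at lon 151.417°, lat -43.9167°.
Cell spans 0.0833333° lon × 0.0416667° lat.
south 43.9167° S, north 43.8750° S.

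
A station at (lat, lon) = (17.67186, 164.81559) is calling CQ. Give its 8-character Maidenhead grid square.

RK27jq71

Add 180° to longitude and 90° to latitude: 344.81559, 107.67186.
Field: 344.81559/20 → 17 → R, 107.67186/10 → 10 → K; chars RK.
Square: 4.81559/2 → 2, 7.67186/1 → 7; chars 27.
Subsquare: 0.81559/0.0833333 → 9 → j, 0.67186/0.0416667 → 16 → q; chars jq.
Extended square: 0.06559/0.00833333 → 7, 0.00519/0.00416667 → 1; chars 71.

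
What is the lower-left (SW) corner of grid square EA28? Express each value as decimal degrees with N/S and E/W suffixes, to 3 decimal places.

82.000° S, 96.000° W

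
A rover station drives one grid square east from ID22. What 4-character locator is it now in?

ID32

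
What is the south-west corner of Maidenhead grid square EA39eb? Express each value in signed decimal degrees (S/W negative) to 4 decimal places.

Field E=4, A=0: +4·20° lon, +0·10° lat → SW at lon -100°, lat -90°.
Square 3, 9: +3·2° lon, +9·1° lat → SW at lon -94°, lat -81°.
Subsquare e=4, b=1: +4·0.0833333° lon, +1·0.0416667° lat → SW at lon -93.6667°, lat -80.9583°.
latitude -80.9583, longitude -93.6667.

-80.9583, -93.6667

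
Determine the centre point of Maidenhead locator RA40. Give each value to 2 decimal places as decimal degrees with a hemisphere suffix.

Field R=17, A=0: +17·20° lon, +0·10° lat → SW at lon 160°, lat -90°.
Square 4, 0: +4·2° lon, +0·1° lat → SW at lon 168°, lat -90°.
Cell spans 2° lon × 1° lat. Centre is SW corner plus half of each.
latitude 89.50° S, longitude 169.00° E.

89.50° S, 169.00° E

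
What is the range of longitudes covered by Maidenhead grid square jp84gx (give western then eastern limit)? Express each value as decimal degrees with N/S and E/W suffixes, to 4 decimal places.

16.5000° E, 16.5833° E

Field J=9, P=15: +9·20° lon, +15·10° lat → SW at lon 0°, lat 60°.
Square 8, 4: +8·2° lon, +4·1° lat → SW at lon 16°, lat 64°.
Subsquare g=6, x=23: +6·0.0833333° lon, +23·0.0416667° lat → SW at lon 16.5°, lat 64.9583°.
Cell spans 0.0833333° lon × 0.0416667° lat.
west 16.5000° E, east 16.5833° E.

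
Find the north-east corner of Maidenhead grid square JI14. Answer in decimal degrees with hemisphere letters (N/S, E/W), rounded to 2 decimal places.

5.00° S, 4.00° E

Field J=9, I=8: +9·20° lon, +8·10° lat → SW at lon 0°, lat -10°.
Square 1, 4: +1·2° lon, +4·1° lat → SW at lon 2°, lat -6°.
Cell spans 2° lon × 1° lat. NE corner is SW corner plus one full cell.
latitude 5.00° S, longitude 4.00° E.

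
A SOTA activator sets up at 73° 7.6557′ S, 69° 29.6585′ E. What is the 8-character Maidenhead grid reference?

MB46ru99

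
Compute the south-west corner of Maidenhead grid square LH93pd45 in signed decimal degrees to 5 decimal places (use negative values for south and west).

-16.85417, 59.28333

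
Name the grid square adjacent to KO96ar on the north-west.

Longitude subsquare a = 0; −1 → -1, wraps to 23 = x, carry into square.
Longitude square 9; −1 → 8.
Latitude subsquare r = 17; +1 → 18 = s.

KO86xs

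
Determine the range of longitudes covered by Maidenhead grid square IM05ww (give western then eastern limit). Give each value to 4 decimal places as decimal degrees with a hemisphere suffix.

Field I=8, M=12: +8·20° lon, +12·10° lat → SW at lon -20°, lat 30°.
Square 0, 5: +0·2° lon, +5·1° lat → SW at lon -20°, lat 35°.
Subsquare w=22, w=22: +22·0.0833333° lon, +22·0.0416667° lat → SW at lon -18.1667°, lat 35.9167°.
Cell spans 0.0833333° lon × 0.0416667° lat.
west 18.1667° W, east 18.0833° W.

18.1667° W, 18.0833° W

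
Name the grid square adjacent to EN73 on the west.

EN63

Longitude square 7; −1 → 6.
The latitude characters are unchanged.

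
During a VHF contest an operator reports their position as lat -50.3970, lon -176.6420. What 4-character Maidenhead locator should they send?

AD19

Shift to the Maidenhead origin (180°W, 90°S): lon 3.36, lat 39.60.
Field: 3.36/20 → 0 → A, 39.60/10 → 3 → D; chars AD.
Square: 3.36/2 → 1, 9.60/1 → 9; chars 19.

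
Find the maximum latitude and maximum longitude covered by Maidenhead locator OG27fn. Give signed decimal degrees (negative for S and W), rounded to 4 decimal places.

-22.4167, 104.5000

Field O=14, G=6: +14·20° lon, +6·10° lat → SW at lon 100°, lat -30°.
Square 2, 7: +2·2° lon, +7·1° lat → SW at lon 104°, lat -23°.
Subsquare f=5, n=13: +5·0.0833333° lon, +13·0.0416667° lat → SW at lon 104.417°, lat -22.4583°.
Cell spans 0.0833333° lon × 0.0416667° lat. NE corner is SW corner plus one full cell.
latitude -22.4167, longitude 104.5000.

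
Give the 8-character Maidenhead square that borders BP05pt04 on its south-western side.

Longitude extended square 0; −1 → -1, wraps to 9, carry into subsquare.
Longitude subsquare p = 15; −1 → 14 = o.
Latitude extended square 4; −1 → 3.

BP05ot93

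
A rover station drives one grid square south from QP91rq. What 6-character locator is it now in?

QP91rp

Latitude subsquare q = 16; −1 → 15 = p.
The longitude characters are unchanged.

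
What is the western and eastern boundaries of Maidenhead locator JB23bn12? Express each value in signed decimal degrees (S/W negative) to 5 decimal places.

Field J=9, B=1: +9·20° lon, +1·10° lat → SW at lon 0°, lat -80°.
Square 2, 3: +2·2° lon, +3·1° lat → SW at lon 4°, lat -77°.
Subsquare b=1, n=13: +1·0.0833333° lon, +13·0.0416667° lat → SW at lon 4.08333°, lat -76.4583°.
Extended square 1, 2: +1·0.00833333° lon, +2·0.00416667° lat → SW at lon 4.09167°, lat -76.45°.
Cell spans 0.00833333° lon × 0.00416667° lat.
west 4.09167, east 4.10000.

4.09167, 4.10000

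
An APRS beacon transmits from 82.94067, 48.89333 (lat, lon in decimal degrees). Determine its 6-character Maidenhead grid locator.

Add 180° to longitude and 90° to latitude: 228.8933, 172.9407.
Field: lon ⌊228.8933/20⌋ = 11 → L; lat ⌊172.9407/10⌋ = 17 → R.
Square: lon ⌊8.8933/2⌋ = 4; lat ⌊2.9407/1⌋ = 2.
Subsquare: lon ⌊0.8933/0.0833333⌋ = 10 → k; lat ⌊0.9407/0.0416667⌋ = 22 → w.

LR42kw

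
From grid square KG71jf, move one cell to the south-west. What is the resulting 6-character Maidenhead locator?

KG71ie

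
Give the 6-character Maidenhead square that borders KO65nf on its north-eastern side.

KO65og

Longitude subsquare n = 13; +1 → 14 = o.
Latitude subsquare f = 5; +1 → 6 = g.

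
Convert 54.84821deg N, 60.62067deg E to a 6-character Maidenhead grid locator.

Shift to the Maidenhead origin (180°W, 90°S): lon 240.6207, lat 144.8482.
Field (20°×10°, letters A–R): lon ⌊240.6207/20⌋ = 12 → M; lat ⌊144.8482/10⌋ = 14 → O.
Square (2°×1°, digits 0–9): lon ⌊0.6207/2⌋ = 0; lat ⌊4.8482/1⌋ = 4.
Subsquare (5′×2.5′, letters a–x): lon ⌊0.6207/0.0833333⌋ = 7 → h; lat ⌊0.8482/0.0416667⌋ = 20 → u.

MO04hu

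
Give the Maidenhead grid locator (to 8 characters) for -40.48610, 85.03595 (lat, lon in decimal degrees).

NE29mm43

Offset from 180°W / 90°S: lon 265.03595°, lat 49.51390°.
Field (20°×10°, letters A–R): 265.03595/20 → 13 → N, 49.51390/10 → 4 → E; chars NE.
Square (2°×1°, digits 0–9): 5.03595/2 → 2, 9.51390/1 → 9; chars 29.
Subsquare (5′×2.5′, letters a–x): 1.03595/0.0833333 → 12 → m, 0.51390/0.0416667 → 12 → m; chars mm.
Extended square (30″×15″, digits 0–9): 0.03595/0.00833333 → 4, 0.01390/0.00416667 → 3; chars 43.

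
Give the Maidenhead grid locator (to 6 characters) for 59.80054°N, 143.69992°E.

Add 180° to longitude and 90° to latitude: 323.6999, 149.8005.
Field: lon ⌊323.6999/20⌋ = 16 → Q; lat ⌊149.8005/10⌋ = 14 → O.
Square: lon ⌊3.6999/2⌋ = 1; lat ⌊9.8005/1⌋ = 9.
Subsquare: lon ⌊1.6999/0.0833333⌋ = 20 → u; lat ⌊0.8005/0.0416667⌋ = 19 → t.

QO19ut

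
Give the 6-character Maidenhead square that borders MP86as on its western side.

Longitude subsquare a = 0; −1 → -1, wraps to 23 = x, carry into square.
Longitude square 8; −1 → 7.
The latitude characters are unchanged.

MP76xs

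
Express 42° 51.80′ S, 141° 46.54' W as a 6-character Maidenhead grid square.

Add 180° to longitude and 90° to latitude: 38.2243, 47.1367.
Field: lon ⌊38.2243/20⌋ = 1 → B; lat ⌊47.1367/10⌋ = 4 → E.
Square: lon ⌊18.2243/2⌋ = 9; lat ⌊7.1367/1⌋ = 7.
Subsquare: lon ⌊0.2243/0.0833333⌋ = 2 → c; lat ⌊0.1367/0.0416667⌋ = 3 → d.

BE97cd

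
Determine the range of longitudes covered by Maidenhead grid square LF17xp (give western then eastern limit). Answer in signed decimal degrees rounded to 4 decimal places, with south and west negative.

43.9167, 44.0000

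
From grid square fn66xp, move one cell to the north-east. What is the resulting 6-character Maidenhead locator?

FN76aq

Longitude subsquare x = 23; +1 → 24, wraps to 0 = a, carry into square.
Longitude square 6; +1 → 7.
Latitude subsquare p = 15; +1 → 16 = q.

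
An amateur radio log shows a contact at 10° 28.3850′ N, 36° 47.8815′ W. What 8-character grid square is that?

HK10ol43

Add 180° to longitude and 90° to latitude: 143.20198, 100.47308.
Field: 143.20198/20 → 7 → H, 100.47308/10 → 10 → K; chars HK.
Square: 3.20198/2 → 1, 0.47308/1 → 0; chars 10.
Subsquare: 1.20198/0.0833333 → 14 → o, 0.47308/0.0416667 → 11 → l; chars ol.
Extended square: 0.03531/0.00833333 → 4, 0.01475/0.00416667 → 3; chars 43.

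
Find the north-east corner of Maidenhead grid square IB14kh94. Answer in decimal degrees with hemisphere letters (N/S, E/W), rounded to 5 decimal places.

75.68750° S, 17.08333° W

Field I=8, B=1: +8·20° lon, +1·10° lat → SW at lon -20°, lat -80°.
Square 1, 4: +1·2° lon, +4·1° lat → SW at lon -18°, lat -76°.
Subsquare k=10, h=7: +10·0.0833333° lon, +7·0.0416667° lat → SW at lon -17.1667°, lat -75.7083°.
Extended square 9, 4: +9·0.00833333° lon, +4·0.00416667° lat → SW at lon -17.0917°, lat -75.6917°.
Cell spans 0.00833333° lon × 0.00416667° lat. NE corner is SW corner plus one full cell.
latitude 75.68750° S, longitude 17.08333° W.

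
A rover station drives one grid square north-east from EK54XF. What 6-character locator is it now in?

Longitude subsquare x = 23; +1 → 24, wraps to 0 = a, carry into square.
Longitude square 5; +1 → 6.
Latitude subsquare f = 5; +1 → 6 = g.

EK64ag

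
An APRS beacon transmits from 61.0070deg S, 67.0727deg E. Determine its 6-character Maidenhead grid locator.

MC38mx

Add 180° to longitude and 90° to latitude: 247.0727, 28.9930.
Field: lon ⌊247.0727/20⌋ = 12 → M; lat ⌊28.9930/10⌋ = 2 → C.
Square: lon ⌊7.0727/2⌋ = 3; lat ⌊8.9930/1⌋ = 8.
Subsquare: lon ⌊1.0727/0.0833333⌋ = 12 → m; lat ⌊0.9930/0.0416667⌋ = 23 → x.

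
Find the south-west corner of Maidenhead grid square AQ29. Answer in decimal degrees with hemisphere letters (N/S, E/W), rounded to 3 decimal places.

79.000° N, 176.000° W

Field A=0, Q=16: +0·20° lon, +16·10° lat → SW at lon -180°, lat 70°.
Square 2, 9: +2·2° lon, +9·1° lat → SW at lon -176°, lat 79°.
latitude 79.000° N, longitude 176.000° W.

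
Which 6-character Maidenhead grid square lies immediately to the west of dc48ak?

Longitude subsquare a = 0; −1 → -1, wraps to 23 = x, carry into square.
Longitude square 4; −1 → 3.
The latitude characters are unchanged.

DC38xk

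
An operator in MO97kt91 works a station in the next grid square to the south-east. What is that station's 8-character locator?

Longitude extended square 9; +1 → 10, wraps to 0, carry into subsquare.
Longitude subsquare k = 10; +1 → 11 = l.
Latitude extended square 1; −1 → 0.

MO97lt00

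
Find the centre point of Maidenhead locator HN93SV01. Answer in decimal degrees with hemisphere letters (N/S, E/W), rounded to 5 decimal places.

43.88125° N, 20.49583° W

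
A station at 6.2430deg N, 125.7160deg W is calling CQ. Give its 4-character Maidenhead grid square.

CJ76

Add 180° to longitude and 90° to latitude: 54.28, 96.24.
Field: lon ⌊54.28/20⌋ = 2 → C; lat ⌊96.24/10⌋ = 9 → J.
Square: lon ⌊14.28/2⌋ = 7; lat ⌊6.24/1⌋ = 6.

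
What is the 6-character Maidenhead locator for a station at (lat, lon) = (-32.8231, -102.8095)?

Add 180° to longitude and 90° to latitude: 77.1905, 57.1769.
Field: 77.1905/20 → 3 → D, 57.1769/10 → 5 → F; chars DF.
Square: 17.1905/2 → 8, 7.1769/1 → 7; chars 87.
Subsquare: 1.1905/0.0833333 → 14 → o, 0.1769/0.0416667 → 4 → e; chars oe.

DF87oe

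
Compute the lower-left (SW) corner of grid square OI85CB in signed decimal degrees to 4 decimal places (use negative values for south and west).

-4.9583, 116.1667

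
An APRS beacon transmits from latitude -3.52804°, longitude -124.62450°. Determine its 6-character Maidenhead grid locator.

Offset from 180°W / 90°S: lon 55.3755°, lat 86.4720°.
Field: lon ⌊55.3755/20⌋ = 2 → C; lat ⌊86.4720/10⌋ = 8 → I.
Square: lon ⌊15.3755/2⌋ = 7; lat ⌊6.4720/1⌋ = 6.
Subsquare: lon ⌊1.3755/0.0833333⌋ = 16 → q; lat ⌊0.4720/0.0416667⌋ = 11 → l.

CI76ql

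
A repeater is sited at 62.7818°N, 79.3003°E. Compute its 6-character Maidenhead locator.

Add 180° to longitude and 90° to latitude: 259.3003, 152.7818.
Field (20°×10°, letters A–R): lon ⌊259.3003/20⌋ = 12 → M; lat ⌊152.7818/10⌋ = 15 → P.
Square (2°×1°, digits 0–9): lon ⌊19.3003/2⌋ = 9; lat ⌊2.7818/1⌋ = 2.
Subsquare (5′×2.5′, letters a–x): lon ⌊1.3003/0.0833333⌋ = 15 → p; lat ⌊0.7818/0.0416667⌋ = 18 → s.

MP92ps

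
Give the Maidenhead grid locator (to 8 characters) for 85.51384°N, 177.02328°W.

Shift to the Maidenhead origin (180°W, 90°S): lon 2.97672, lat 175.51384.
Field: lon ⌊2.97672/20⌋ = 0 → A; lat ⌊175.51384/10⌋ = 17 → R.
Square: lon ⌊2.97672/2⌋ = 1; lat ⌊5.51384/1⌋ = 5.
Subsquare: lon ⌊0.97672/0.0833333⌋ = 11 → l; lat ⌊0.51384/0.0416667⌋ = 12 → m.
Extended square: lon ⌊0.06005/0.00833333⌋ = 7; lat ⌊0.01384/0.00416667⌋ = 3.

AR15lm73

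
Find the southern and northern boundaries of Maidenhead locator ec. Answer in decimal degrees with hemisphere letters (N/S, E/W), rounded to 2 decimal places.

Field E=4, C=2: +4·20° lon, +2·10° lat → SW at lon -100°, lat -70°.
Cell spans 20° lon × 10° lat.
south 70.00° S, north 60.00° S.

70.00° S, 60.00° S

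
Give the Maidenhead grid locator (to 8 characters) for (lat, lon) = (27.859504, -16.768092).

IL17ou76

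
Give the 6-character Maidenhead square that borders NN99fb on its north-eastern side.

Longitude subsquare f = 5; +1 → 6 = g.
Latitude subsquare b = 1; +1 → 2 = c.

NN99gc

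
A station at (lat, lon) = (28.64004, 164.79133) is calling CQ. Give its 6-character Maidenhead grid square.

RL28jp

Offset from 180°W / 90°S: lon 344.7913°, lat 118.6400°.
Field: lon ⌊344.7913/20⌋ = 17 → R; lat ⌊118.6400/10⌋ = 11 → L.
Square: lon ⌊4.7913/2⌋ = 2; lat ⌊8.6400/1⌋ = 8.
Subsquare: lon ⌊0.7913/0.0833333⌋ = 9 → j; lat ⌊0.6400/0.0416667⌋ = 15 → p.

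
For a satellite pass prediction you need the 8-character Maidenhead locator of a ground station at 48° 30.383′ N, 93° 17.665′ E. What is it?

Add 180° to longitude and 90° to latitude: 273.29442, 138.50638.
Field: 273.29442/20 → 13 → N, 138.50638/10 → 13 → N; chars NN.
Square: 13.29442/2 → 6, 8.50638/1 → 8; chars 68.
Subsquare: 1.29442/0.0833333 → 15 → p, 0.50638/0.0416667 → 12 → m; chars pm.
Extended square: 0.04442/0.00833333 → 5, 0.00638/0.00416667 → 1; chars 51.

NN68pm51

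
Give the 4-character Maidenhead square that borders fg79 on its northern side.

Latitude square 9; +1 → 10, wraps to 0, carry into field.
Latitude field G = 6; +1 → 7 = H.
The longitude characters are unchanged.

FH70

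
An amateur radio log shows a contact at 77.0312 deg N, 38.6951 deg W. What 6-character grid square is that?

HQ07pa

Add 180° to longitude and 90° to latitude: 141.3049, 167.0312.
Field: lon ⌊141.3049/20⌋ = 7 → H; lat ⌊167.0312/10⌋ = 16 → Q.
Square: lon ⌊1.3049/2⌋ = 0; lat ⌊7.0312/1⌋ = 7.
Subsquare: lon ⌊1.3049/0.0833333⌋ = 15 → p; lat ⌊0.0312/0.0416667⌋ = 0 → a.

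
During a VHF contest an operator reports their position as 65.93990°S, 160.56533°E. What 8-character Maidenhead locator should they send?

Shift to the Maidenhead origin (180°W, 90°S): lon 340.56533, lat 24.06010.
Field: 340.56533/20 → 17 → R, 24.06010/10 → 2 → C; chars RC.
Square: 0.56533/2 → 0, 4.06010/1 → 4; chars 04.
Subsquare: 0.56533/0.0833333 → 6 → g, 0.06010/0.0416667 → 1 → b; chars gb.
Extended square: 0.06533/0.00833333 → 7, 0.01843/0.00416667 → 4; chars 74.

RC04gb74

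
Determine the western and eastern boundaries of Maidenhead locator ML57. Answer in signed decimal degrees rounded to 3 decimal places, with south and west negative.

Field M=12, L=11: +12·20° lon, +11·10° lat → SW at lon 60°, lat 20°.
Square 5, 7: +5·2° lon, +7·1° lat → SW at lon 70°, lat 27°.
Cell spans 2° lon × 1° lat.
west 70.000, east 72.000.

70.000, 72.000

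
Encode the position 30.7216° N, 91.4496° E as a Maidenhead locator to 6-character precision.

NM50rr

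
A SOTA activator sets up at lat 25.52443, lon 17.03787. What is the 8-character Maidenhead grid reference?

Shift to the Maidenhead origin (180°W, 90°S): lon 197.03787, lat 115.52443.
Field: lon ⌊197.03787/20⌋ = 9 → J; lat ⌊115.52443/10⌋ = 11 → L.
Square: lon ⌊17.03787/2⌋ = 8; lat ⌊5.52443/1⌋ = 5.
Subsquare: lon ⌊1.03787/0.0833333⌋ = 12 → m; lat ⌊0.52443/0.0416667⌋ = 12 → m.
Extended square: lon ⌊0.03787/0.00833333⌋ = 4; lat ⌊0.02443/0.00416667⌋ = 5.

JL85mm45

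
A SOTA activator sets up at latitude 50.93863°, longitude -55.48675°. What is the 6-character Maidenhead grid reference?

GO20gw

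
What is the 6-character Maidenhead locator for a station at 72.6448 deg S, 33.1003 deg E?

Offset from 180°W / 90°S: lon 213.1003°, lat 17.3552°.
Field: lon ⌊213.1003/20⌋ = 10 → K; lat ⌊17.3552/10⌋ = 1 → B.
Square: lon ⌊13.1003/2⌋ = 6; lat ⌊7.3552/1⌋ = 7.
Subsquare: lon ⌊1.1003/0.0833333⌋ = 13 → n; lat ⌊0.3552/0.0416667⌋ = 8 → i.

KB67ni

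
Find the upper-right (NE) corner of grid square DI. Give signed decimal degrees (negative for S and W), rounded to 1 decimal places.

0.0, -100.0

Field D=3, I=8: +3·20° lon, +8·10° lat → SW at lon -120°, lat -10°.
Cell spans 20° lon × 10° lat. NE corner is SW corner plus one full cell.
latitude 0.0, longitude -100.0.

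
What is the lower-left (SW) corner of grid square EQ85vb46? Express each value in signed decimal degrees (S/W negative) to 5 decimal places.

Field E=4, Q=16: +4·20° lon, +16·10° lat → SW at lon -100°, lat 70°.
Square 8, 5: +8·2° lon, +5·1° lat → SW at lon -84°, lat 75°.
Subsquare v=21, b=1: +21·0.0833333° lon, +1·0.0416667° lat → SW at lon -82.25°, lat 75.0417°.
Extended square 4, 6: +4·0.00833333° lon, +6·0.00416667° lat → SW at lon -82.2167°, lat 75.0667°.
latitude 75.06667, longitude -82.21667.

75.06667, -82.21667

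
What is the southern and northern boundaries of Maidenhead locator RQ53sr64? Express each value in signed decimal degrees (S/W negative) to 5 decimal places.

73.72500, 73.72917

Field R=17, Q=16: +17·20° lon, +16·10° lat → SW at lon 160°, lat 70°.
Square 5, 3: +5·2° lon, +3·1° lat → SW at lon 170°, lat 73°.
Subsquare s=18, r=17: +18·0.0833333° lon, +17·0.0416667° lat → SW at lon 171.5°, lat 73.7083°.
Extended square 6, 4: +6·0.00833333° lon, +4·0.00416667° lat → SW at lon 171.55°, lat 73.725°.
Cell spans 0.00833333° lon × 0.00416667° lat.
south 73.72500, north 73.72917.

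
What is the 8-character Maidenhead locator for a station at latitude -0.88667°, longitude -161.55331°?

Shift to the Maidenhead origin (180°W, 90°S): lon 18.44669, lat 89.11333.
Field (20°×10°, letters A–R): lon ⌊18.44669/20⌋ = 0 → A; lat ⌊89.11333/10⌋ = 8 → I.
Square (2°×1°, digits 0–9): lon ⌊18.44669/2⌋ = 9; lat ⌊9.11333/1⌋ = 9.
Subsquare (5′×2.5′, letters a–x): lon ⌊0.44669/0.0833333⌋ = 5 → f; lat ⌊0.11333/0.0416667⌋ = 2 → c.
Extended square (30″×15″, digits 0–9): lon ⌊0.03002/0.00833333⌋ = 3; lat ⌊0.03000/0.00416667⌋ = 7.

AI99fc37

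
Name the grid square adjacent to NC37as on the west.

Longitude subsquare a = 0; −1 → -1, wraps to 23 = x, carry into square.
Longitude square 3; −1 → 2.
The latitude characters are unchanged.

NC27xs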